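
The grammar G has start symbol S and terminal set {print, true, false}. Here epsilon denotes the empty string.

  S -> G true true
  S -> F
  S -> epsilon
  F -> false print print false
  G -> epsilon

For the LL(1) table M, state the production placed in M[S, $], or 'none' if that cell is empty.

FIRST(F) = {false}
FIRST(G) = {epsilon}
FIRST(S) = {epsilon, false, true}  (via G true true, F)
FOLLOW(S) includes $ since S is the start symbol.
FOLLOW(S): S appears on no right-hand side. Thus FOLLOW(S) = {$}.
For S -> G true true: FIRST(G true true) = {true}, so it goes in M[S, t] for t ∈ {true}.
For S -> F: FIRST(F) = {false}, so it goes in M[S, t] for t ∈ {false}.
For S -> epsilon: FIRST(epsilon) = {epsilon}, so it goes in M[S, t] for t ∈ {}; since epsilon ∈ FIRST, also for every t ∈ FOLLOW(S) = {$}.

S -> epsilon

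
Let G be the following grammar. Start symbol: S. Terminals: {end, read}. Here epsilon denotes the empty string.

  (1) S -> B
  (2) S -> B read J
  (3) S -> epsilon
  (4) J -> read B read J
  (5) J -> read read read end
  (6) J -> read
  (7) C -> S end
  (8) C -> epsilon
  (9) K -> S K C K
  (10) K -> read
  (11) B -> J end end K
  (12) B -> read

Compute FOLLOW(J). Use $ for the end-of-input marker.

{$, end, read}

FIRST(J) = {read}
FIRST(B) = {read}  (via J end end K)
FIRST(S) = {epsilon, read}  (via B, B read J)
FIRST(C) = {epsilon, end, read}  (via S end)
FIRST(K) = {read}  (via S K C K)
FOLLOW(S) includes $ since S is the start symbol.
FOLLOW(S): in C->S end, S is followed by end with FIRST {end}; in K->S K C K, S is followed by K C K with FIRST {read}. Thus FOLLOW(S) = {$, end, read}.
FOLLOW(J): in S->B read J, the suffix after J is empty, so FOLLOW(J) ⊇ FOLLOW(S) = {$, end, read}; in J->read B read J, the suffix after J is empty (adds nothing new); in B->J end end K, J is followed by end end K with FIRST {end}. Thus FOLLOW(J) = {$, end, read}.
FOLLOW(C): in K->S K C K, C is followed by K with FIRST {read}. Thus FOLLOW(C) = {read}.
FOLLOW(B): in S->B, the suffix after B is empty, so FOLLOW(B) ⊇ FOLLOW(S) = {$, end, read}; in S->B read J, B is followed by read J with FIRST {read}; in J->read B read J, B is followed by read J with FIRST {read}. Thus FOLLOW(B) = {$, end, read}.
FOLLOW(K): in K->S K C K (occurrence 1), K is followed by C K with FIRST {end, read}; in K->S K C K (occurrence 2), the suffix after K is empty (adds nothing new); in B->J end end K, the suffix after K is empty, so FOLLOW(K) ⊇ FOLLOW(B) = {$, end, read}. Thus FOLLOW(K) = {$, end, read}.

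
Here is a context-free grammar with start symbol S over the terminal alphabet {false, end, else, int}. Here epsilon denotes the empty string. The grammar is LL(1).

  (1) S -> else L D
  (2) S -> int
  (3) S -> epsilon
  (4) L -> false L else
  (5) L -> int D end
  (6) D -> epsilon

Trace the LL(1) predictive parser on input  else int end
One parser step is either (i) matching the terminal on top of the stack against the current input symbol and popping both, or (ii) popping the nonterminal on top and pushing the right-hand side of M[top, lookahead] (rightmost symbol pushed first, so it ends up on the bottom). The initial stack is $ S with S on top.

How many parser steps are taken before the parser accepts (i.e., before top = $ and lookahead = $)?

7

step 1: stack=$ S  input=else int end $  — expand S -> else L D
step 2: stack=$ D L else  input=else int end $  — match else
step 3: stack=$ D L  input=int end $  — expand L -> int D end
step 4: stack=$ D end D int  input=int end $  — match int
step 5: stack=$ D end D  input=end $  — expand D -> epsilon
step 6: stack=$ D end  input=end $  — match end
step 7: stack=$ D  input=$  — expand D -> epsilon
Accept reached after 7 steps.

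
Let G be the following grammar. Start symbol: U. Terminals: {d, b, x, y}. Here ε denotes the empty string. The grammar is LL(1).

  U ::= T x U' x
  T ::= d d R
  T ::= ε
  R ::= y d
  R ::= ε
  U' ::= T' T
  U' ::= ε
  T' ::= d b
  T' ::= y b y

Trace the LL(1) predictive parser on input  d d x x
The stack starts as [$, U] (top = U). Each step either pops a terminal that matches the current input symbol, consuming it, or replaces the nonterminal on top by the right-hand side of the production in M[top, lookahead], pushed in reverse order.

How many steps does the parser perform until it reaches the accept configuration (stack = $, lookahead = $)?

     Stack           Input      Action
  1  $ U             d d x x $  expand U ::= T x U' x
  2  $ x U' x T      d d x x $  expand T ::= d d R
  3  $ x U' x R d d  d d x x $  match d
  4  $ x U' x R d    d x x $    match d
  5  $ x U' x R      x x $      expand R ::= ε
  6  $ x U' x        x x $      match x
  7  $ x U'          x $        expand U' ::= ε
  8  $ x             x $        match x
Accept reached after 8 steps.

8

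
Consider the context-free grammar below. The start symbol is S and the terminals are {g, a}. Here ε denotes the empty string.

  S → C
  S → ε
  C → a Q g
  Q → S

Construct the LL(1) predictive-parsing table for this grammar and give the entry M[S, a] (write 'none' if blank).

S → C

FIRST(C) = {a}
FIRST(S) = {ε, a}  (via C)
FIRST(Q) = {ε, a}  (via S)
FOLLOW(S) includes $ since S is the start symbol.
FOLLOW(Q): in C→a Q g, Q is followed by g with FIRST {g}. Thus FOLLOW(Q) = {g}.
FOLLOW(S): in Q→S, the suffix after S is empty, so FOLLOW(S) ⊇ FOLLOW(Q) = {g}. Thus FOLLOW(S) = {$, g}.
For S → C: FIRST(C) = {a}, so it goes in M[S, t] for t ∈ {a}.
For S → ε: FIRST(ε) = {ε}, so it goes in M[S, t] for t ∈ {}; since ε ∈ FIRST, also for every t ∈ FOLLOW(S) = {$, g}.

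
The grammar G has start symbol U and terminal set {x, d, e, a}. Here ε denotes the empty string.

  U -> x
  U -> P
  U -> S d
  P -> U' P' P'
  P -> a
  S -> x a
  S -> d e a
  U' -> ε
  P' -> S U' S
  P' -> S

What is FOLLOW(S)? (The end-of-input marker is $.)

{$, d, x}

FIRST(S): from S->x a we get {x}; from S->d e a we get {d}. So FIRST(S) = {d, x}.
FIRST(U'): from U'->ε we get {ε}. So FIRST(U') = {ε}.
FIRST(P'): from P'->S U' S we get {d, x}; from P'->S we get {d, x}. So FIRST(P') = {d, x}.
FIRST(P): from P->U' P' P' we get {d, x}; from P->a we get {a}. So FIRST(P) = {a, d, x}.
FIRST(U): from U->x we get {x}; from U->P we get {a, d, x}; from U->S d we get {d, x}. So FIRST(U) = {a, d, x}.
FOLLOW(U) includes $ since U is the start symbol.
FOLLOW(U): U appears on no right-hand side. Thus FOLLOW(U) = {$}.
FOLLOW(P): in U->P, the suffix after P is empty, so FOLLOW(P) ⊇ FOLLOW(U) = {$}. Thus FOLLOW(P) = {$}.
FOLLOW(U'): in P->U' P' P', U' is followed by P' P' with FIRST {d, x}; in P'->S U' S, U' is followed by S with FIRST {d, x}. Thus FOLLOW(U') = {d, x}.
FOLLOW(P'): in P->U' P' P' (occurrence 1), P' is followed by P' with FIRST {d, x}; in P->U' P' P' (occurrence 2), the suffix after P' is empty, so FOLLOW(P') ⊇ FOLLOW(P) = {$}. Thus FOLLOW(P') = {$, d, x}.
FOLLOW(S): in U->S d, S is followed by d with FIRST {d}; in P'->S U' S (occurrence 1), S is followed by U' S with FIRST {d, x}; in P'->S U' S (occurrence 2), the suffix after S is empty, so FOLLOW(S) ⊇ FOLLOW(P') = {$, d, x}; in P'->S, the suffix after S is empty, so FOLLOW(S) ⊇ FOLLOW(P') = {$, d, x}. Thus FOLLOW(S) = {$, d, x}.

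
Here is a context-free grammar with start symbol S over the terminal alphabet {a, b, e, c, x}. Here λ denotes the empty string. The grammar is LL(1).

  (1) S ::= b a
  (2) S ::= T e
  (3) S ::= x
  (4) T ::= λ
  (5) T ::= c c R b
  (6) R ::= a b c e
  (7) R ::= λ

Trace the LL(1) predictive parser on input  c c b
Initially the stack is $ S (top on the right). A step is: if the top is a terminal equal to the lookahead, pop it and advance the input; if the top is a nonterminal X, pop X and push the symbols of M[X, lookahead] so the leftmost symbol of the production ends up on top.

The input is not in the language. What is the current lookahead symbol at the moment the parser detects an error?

$

step 1: stack=$ S  input=c c b $  — expand S ::= T e
step 2: stack=$ e T  input=c c b $  — expand T ::= c c R b
step 3: stack=$ e b R c c  input=c c b $  — match c
step 4: stack=$ e b R c  input=c b $  — match c
step 5: stack=$ e b R  input=b $  — expand R ::= λ
step 6: stack=$ e b  input=b $  — match b
step 7: stack=$ e  input=$  — error: top is terminal e but lookahead is $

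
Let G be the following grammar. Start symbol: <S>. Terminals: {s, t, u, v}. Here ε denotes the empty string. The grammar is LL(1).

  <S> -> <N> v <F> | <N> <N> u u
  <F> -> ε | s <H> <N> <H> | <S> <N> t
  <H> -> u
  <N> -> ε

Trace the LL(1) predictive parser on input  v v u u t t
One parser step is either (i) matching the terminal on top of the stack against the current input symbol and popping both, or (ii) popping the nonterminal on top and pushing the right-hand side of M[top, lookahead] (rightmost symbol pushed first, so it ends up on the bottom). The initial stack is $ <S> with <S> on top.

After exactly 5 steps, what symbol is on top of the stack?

<N>

     Stack        Input          Action
  1  $ <S>        v v u u t t $  expand <S> -> <N> v <F>
  2  $ <F> v <N>  v v u u t t $  expand <N> -> ε
  3  $ <F> v      v v u u t t $  match v
  4  $ <F>        v u u t t $    expand <F> -> <S> <N> t
  5  $ t <N> <S>  v u u t t $    expand <S> -> <N> v <F>
Stack after step 5: $ t <N> <F> v <N> (top = <N>).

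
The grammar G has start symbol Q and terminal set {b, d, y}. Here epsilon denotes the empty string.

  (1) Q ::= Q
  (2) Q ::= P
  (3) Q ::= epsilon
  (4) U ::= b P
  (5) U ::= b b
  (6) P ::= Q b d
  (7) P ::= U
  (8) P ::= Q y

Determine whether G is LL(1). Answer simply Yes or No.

No

FIRST(Q) = {epsilon, b, y}
FIRST(U) = {b}
FIRST(P) = {b, y}
FOLLOW(Q) = {$, b, y}
FOLLOW(U) = {$, b, y}
FOLLOW(P) = {$, b, y}
Cell M[P, b] receives both P ::= Q b d and P ::= U and P ::= Q y — the grammar is not LL(1).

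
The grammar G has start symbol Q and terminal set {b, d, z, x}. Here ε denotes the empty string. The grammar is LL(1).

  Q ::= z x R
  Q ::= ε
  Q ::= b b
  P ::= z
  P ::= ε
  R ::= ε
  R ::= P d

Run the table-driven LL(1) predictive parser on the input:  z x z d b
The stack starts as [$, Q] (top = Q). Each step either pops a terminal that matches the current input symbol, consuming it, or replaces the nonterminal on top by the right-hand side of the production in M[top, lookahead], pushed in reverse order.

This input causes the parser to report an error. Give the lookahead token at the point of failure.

b

     Stack    Input        Action
  1  $ Q      z x z d b $  expand Q ::= z x R
  2  $ R x z  z x z d b $  match z
  3  $ R x    x z d b $    match x
  4  $ R      z d b $      expand R ::= P d
  5  $ d P    z d b $      expand P ::= z
  6  $ d z    z d b $      match z
  7  $ d      d b $        match d
  8  $        b $          error: stack empty but input remains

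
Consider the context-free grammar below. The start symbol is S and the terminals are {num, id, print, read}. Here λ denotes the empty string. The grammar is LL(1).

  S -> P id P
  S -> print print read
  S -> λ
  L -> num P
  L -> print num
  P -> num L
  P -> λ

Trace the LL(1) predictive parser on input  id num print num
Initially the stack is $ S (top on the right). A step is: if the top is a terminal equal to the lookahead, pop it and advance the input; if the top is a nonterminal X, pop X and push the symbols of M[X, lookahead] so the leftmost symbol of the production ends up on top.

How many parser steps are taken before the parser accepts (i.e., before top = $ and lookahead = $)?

     Stack        Input               Action
  1  $ S          id num print num $  expand S -> P id P
  2  $ P id P     id num print num $  expand P -> λ
  3  $ P id       id num print num $  match id
  4  $ P          num print num $     expand P -> num L
  5  $ L num      num print num $     match num
  6  $ L          print num $         expand L -> print num
  7  $ num print  print num $         match print
  8  $ num        num $               match num
Accept reached after 8 steps.

8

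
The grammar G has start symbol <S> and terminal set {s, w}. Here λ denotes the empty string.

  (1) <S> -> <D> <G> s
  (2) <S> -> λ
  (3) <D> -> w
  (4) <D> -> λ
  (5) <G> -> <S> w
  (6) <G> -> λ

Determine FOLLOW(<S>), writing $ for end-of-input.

{$, w}

FIRST(<D>): from <D>->w we get {w}; from <D>->λ we get {λ}. So FIRST(<D>) = {λ, w}.
FIRST(<S>): from <S>-><D> <G> s we get {s, w}; from <S>->λ we get {λ}. So FIRST(<S>) = {λ, s, w}.
FIRST(<G>): from <G>-><S> w we get {s, w}; from <G>->λ we get {λ}. So FIRST(<G>) = {λ, s, w}.
FOLLOW(<S>) includes $ since <S> is the start symbol.
FOLLOW(<S>): in <G>-><S> w, <S> is followed by w with FIRST {w}. Thus FOLLOW(<S>) = {$, w}.
FOLLOW(<D>): in <S>-><D> <G> s, <D> is followed by <G> s with FIRST {s, w}. Thus FOLLOW(<D>) = {s, w}.
FOLLOW(<G>): in <S>-><D> <G> s, <G> is followed by s with FIRST {s}. Thus FOLLOW(<G>) = {s}.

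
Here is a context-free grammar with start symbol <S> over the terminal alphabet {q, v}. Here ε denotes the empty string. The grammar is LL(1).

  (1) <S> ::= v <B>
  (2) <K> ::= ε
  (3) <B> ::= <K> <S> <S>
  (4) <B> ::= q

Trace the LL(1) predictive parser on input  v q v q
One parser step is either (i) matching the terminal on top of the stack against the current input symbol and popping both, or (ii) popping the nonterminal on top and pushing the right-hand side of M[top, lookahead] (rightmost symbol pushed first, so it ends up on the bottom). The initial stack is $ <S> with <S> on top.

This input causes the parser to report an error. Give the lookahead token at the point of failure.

v

     Stack    Input      Action
  1  $ <S>    v q v q $  expand <S> ::= v <B>
  2  $ <B> v  v q v q $  match v
  3  $ <B>    q v q $    expand <B> ::= q
  4  $ q      q v q $    match q
  5  $        v q $      error: stack empty but input remains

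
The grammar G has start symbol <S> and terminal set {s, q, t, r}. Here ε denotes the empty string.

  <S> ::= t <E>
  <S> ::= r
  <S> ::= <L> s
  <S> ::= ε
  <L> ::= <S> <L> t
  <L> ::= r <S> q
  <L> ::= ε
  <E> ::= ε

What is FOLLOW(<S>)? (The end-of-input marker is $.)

{$, q, r, s, t}

FIRST(<E>): from <E>::=ε we get {ε}. So FIRST(<E>) = {ε}.
FIRST(<S>): from <S>::=t <E> we get {t}; from <S>::=r we get {r}; from <S>::=<L> s we get {r, s, t}; from <S>::=ε we get {ε}. So FIRST(<S>) = {ε, r, s, t}.
FIRST(<L>): from <L>::=<S> <L> t we get {r, s, t}; from <L>::=r <S> q we get {r}; from <L>::=ε we get {ε}. So FIRST(<L>) = {ε, r, s, t}.
FOLLOW(<S>) includes $ since <S> is the start symbol.
FOLLOW(<S>): in <L>::=<S> <L> t, <S> is followed by <L> t with FIRST {r, s, t}; in <L>::=r <S> q, <S> is followed by q with FIRST {q}. Thus FOLLOW(<S>) = {$, q, r, s, t}.
FOLLOW(<L>): in <S>::=<L> s, <L> is followed by s with FIRST {s}; in <L>::=<S> <L> t, <L> is followed by t with FIRST {t}. Thus FOLLOW(<L>) = {s, t}.
FOLLOW(<E>): in <S>::=t <E>, the suffix after <E> is empty, so FOLLOW(<E>) ⊇ FOLLOW(<S>) = {$, q, r, s, t}. Thus FOLLOW(<E>) = {$, q, r, s, t}.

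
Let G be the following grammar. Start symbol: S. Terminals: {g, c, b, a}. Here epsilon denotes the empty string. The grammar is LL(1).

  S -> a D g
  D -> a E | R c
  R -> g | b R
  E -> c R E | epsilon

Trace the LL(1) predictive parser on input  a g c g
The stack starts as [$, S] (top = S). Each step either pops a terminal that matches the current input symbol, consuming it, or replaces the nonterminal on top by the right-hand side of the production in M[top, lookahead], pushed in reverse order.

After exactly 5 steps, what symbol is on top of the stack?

     Stack    Input      Action
  1  $ S      a g c g $  expand S -> a D g
  2  $ g D a  a g c g $  match a
  3  $ g D    g c g $    expand D -> R c
  4  $ g c R  g c g $    expand R -> g
  5  $ g c g  g c g $    match g
Stack after step 5: $ g c (top = c).

c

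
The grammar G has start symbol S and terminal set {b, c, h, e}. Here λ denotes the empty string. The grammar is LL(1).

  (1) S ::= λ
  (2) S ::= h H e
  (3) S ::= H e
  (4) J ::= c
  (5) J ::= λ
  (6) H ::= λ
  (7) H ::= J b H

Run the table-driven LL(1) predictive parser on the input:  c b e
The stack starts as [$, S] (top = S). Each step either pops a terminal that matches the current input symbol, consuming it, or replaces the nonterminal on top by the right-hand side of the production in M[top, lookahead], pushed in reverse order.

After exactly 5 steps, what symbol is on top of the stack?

H

     Stack      Input    Action
  1  $ S        c b e $  expand S ::= H e
  2  $ e H      c b e $  expand H ::= J b H
  3  $ e H b J  c b e $  expand J ::= c
  4  $ e H b c  c b e $  match c
  5  $ e H b    b e $    match b
Stack after step 5: $ e H (top = H).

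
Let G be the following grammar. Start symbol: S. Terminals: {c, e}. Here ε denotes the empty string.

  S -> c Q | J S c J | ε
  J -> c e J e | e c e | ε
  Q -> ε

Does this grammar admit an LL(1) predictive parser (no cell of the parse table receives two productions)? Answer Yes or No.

FIRST(S) = {ε, c, e}
FIRST(J) = {ε, c, e}
FIRST(Q) = {ε}
FOLLOW(S) = {$, c}
FOLLOW(J) = {$, c, e}
FOLLOW(Q) = {$, c}
Cell M[J, c] receives both J -> c e J e and J -> ε — the grammar is not LL(1).

No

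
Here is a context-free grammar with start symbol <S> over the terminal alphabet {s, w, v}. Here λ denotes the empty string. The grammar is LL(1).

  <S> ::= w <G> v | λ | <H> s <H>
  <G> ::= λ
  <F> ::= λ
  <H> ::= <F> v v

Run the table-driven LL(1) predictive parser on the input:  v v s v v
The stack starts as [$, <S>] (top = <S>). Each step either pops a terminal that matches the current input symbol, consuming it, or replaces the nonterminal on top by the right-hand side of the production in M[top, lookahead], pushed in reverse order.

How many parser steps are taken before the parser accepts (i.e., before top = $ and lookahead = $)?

step 1: stack=$ <S>  input=v v s v v $  — expand <S> ::= <H> s <H>
step 2: stack=$ <H> s <H>  input=v v s v v $  — expand <H> ::= <F> v v
step 3: stack=$ <H> s v v <F>  input=v v s v v $  — expand <F> ::= λ
step 4: stack=$ <H> s v v  input=v v s v v $  — match v
step 5: stack=$ <H> s v  input=v s v v $  — match v
step 6: stack=$ <H> s  input=s v v $  — match s
step 7: stack=$ <H>  input=v v $  — expand <H> ::= <F> v v
step 8: stack=$ v v <F>  input=v v $  — expand <F> ::= λ
step 9: stack=$ v v  input=v v $  — match v
step 10: stack=$ v  input=v $  — match v
Accept reached after 10 steps.

10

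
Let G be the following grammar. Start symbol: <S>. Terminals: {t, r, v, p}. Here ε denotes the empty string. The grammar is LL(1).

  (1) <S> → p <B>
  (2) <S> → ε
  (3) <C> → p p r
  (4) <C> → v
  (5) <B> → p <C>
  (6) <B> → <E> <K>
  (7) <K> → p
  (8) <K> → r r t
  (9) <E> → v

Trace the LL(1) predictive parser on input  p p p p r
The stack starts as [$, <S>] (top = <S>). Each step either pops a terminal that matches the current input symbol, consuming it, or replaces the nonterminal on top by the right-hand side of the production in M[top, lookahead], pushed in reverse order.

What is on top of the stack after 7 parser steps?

step 1: stack=$ <S>  input=p p p p r $  — expand <S> → p <B>
step 2: stack=$ <B> p  input=p p p p r $  — match p
step 3: stack=$ <B>  input=p p p r $  — expand <B> → p <C>
step 4: stack=$ <C> p  input=p p p r $  — match p
step 5: stack=$ <C>  input=p p r $  — expand <C> → p p r
step 6: stack=$ r p p  input=p p r $  — match p
step 7: stack=$ r p  input=p r $  — match p
Stack after step 7: $ r (top = r).

r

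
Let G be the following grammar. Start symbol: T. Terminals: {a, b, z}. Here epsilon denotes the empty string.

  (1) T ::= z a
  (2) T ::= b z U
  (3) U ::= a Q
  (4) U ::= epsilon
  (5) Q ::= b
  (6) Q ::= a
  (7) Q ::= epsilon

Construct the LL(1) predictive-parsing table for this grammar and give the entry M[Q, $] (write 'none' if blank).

Q ::= epsilon

FIRST(T): from T::=z a we get {z}; from T::=b z U we get {b}. So FIRST(T) = {b, z}.
FIRST(U): from U::=a Q we get {a}; from U::=epsilon we get {epsilon}. So FIRST(U) = {epsilon, a}.
FIRST(Q): from Q::=b we get {b}; from Q::=a we get {a}; from Q::=epsilon we get {epsilon}. So FIRST(Q) = {epsilon, a, b}.
FOLLOW(T) includes $ since T is the start symbol.
FOLLOW(U): in T::=b z U, the suffix after U is empty, so FOLLOW(U) ⊇ FOLLOW(T) = {$}. Thus FOLLOW(U) = {$}.
FOLLOW(Q): in U::=a Q, the suffix after Q is empty, so FOLLOW(Q) ⊇ FOLLOW(U) = {$}. Thus FOLLOW(Q) = {$}.
For Q ::= b: FIRST(b) = {b}, so it goes in M[Q, t] for t ∈ {b}.
For Q ::= a: FIRST(a) = {a}, so it goes in M[Q, t] for t ∈ {a}.
For Q ::= epsilon: FIRST(epsilon) = {epsilon}, so it goes in M[Q, t] for t ∈ {}; since epsilon ∈ FIRST, also for every t ∈ FOLLOW(Q) = {$}.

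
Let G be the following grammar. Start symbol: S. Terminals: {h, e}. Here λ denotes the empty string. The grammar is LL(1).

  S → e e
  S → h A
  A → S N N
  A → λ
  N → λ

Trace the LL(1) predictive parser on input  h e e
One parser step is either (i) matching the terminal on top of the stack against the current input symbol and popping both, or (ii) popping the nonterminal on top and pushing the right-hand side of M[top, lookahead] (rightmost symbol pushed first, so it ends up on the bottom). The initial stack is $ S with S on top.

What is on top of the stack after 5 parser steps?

e

step 1: stack=$ S  input=h e e $  — expand S → h A
step 2: stack=$ A h  input=h e e $  — match h
step 3: stack=$ A  input=e e $  — expand A → S N N
step 4: stack=$ N N S  input=e e $  — expand S → e e
step 5: stack=$ N N e e  input=e e $  — match e
Stack after step 5: $ N N e (top = e).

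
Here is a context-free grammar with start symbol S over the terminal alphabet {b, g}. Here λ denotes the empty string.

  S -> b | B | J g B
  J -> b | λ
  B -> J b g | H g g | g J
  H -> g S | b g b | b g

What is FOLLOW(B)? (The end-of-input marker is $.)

{$, g}

FIRST(J): from J->b we get {b}; from J->λ we get {λ}. So FIRST(J) = {λ, b}.
FIRST(H): from H->g S we get {g}; from H->b g b we get {b}; from H->b g we get {b}. So FIRST(H) = {b, g}.
FIRST(B): from B->J b g we get {b}; from B->H g g we get {b, g}; from B->g J we get {g}. So FIRST(B) = {b, g}.
FIRST(S): from S->b we get {b}; from S->B we get {b, g}; from S->J g B we get {b, g}. So FIRST(S) = {b, g}.
FOLLOW(S) includes $ since S is the start symbol.
FOLLOW(H): in B->H g g, H is followed by g g with FIRST {g}. Thus FOLLOW(H) = {g}.
FOLLOW(S): in H->g S, the suffix after S is empty, so FOLLOW(S) ⊇ FOLLOW(H) = {g}. Thus FOLLOW(S) = {$, g}.
FOLLOW(B): in S->B, the suffix after B is empty, so FOLLOW(B) ⊇ FOLLOW(S) = {$, g}; in S->J g B, the suffix after B is empty, so FOLLOW(B) ⊇ FOLLOW(S) = {$, g}. Thus FOLLOW(B) = {$, g}.
FOLLOW(J): in S->J g B, J is followed by g B with FIRST {g}; in B->J b g, J is followed by b g with FIRST {b}; in B->g J, the suffix after J is empty, so FOLLOW(J) ⊇ FOLLOW(B) = {$, g}. Thus FOLLOW(J) = {$, b, g}.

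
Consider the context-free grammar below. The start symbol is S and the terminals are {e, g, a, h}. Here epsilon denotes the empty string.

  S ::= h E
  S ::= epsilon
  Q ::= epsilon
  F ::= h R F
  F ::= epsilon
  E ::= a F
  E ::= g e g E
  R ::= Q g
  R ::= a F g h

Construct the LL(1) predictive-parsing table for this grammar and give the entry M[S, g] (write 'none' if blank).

none

FIRST(S): from S::=h E we get {h}; from S::=epsilon we get {epsilon}. So FIRST(S) = {epsilon, h}.
FIRST(Q): from Q::=epsilon we get {epsilon}. So FIRST(Q) = {epsilon}.
FIRST(F): from F::=h R F we get {h}; from F::=epsilon we get {epsilon}. So FIRST(F) = {epsilon, h}.
FIRST(E): from E::=a F we get {a}; from E::=g e g E we get {g}. So FIRST(E) = {a, g}.
FIRST(R): from R::=Q g we get {g}; from R::=a F g h we get {a}. So FIRST(R) = {a, g}.
FOLLOW(S) includes $ since S is the start symbol.
FOLLOW(S): S appears on no right-hand side. Thus FOLLOW(S) = {$}.
For S ::= h E: FIRST(h E) = {h}, so it goes in M[S, t] for t ∈ {h}.
For S ::= epsilon: FIRST(epsilon) = {epsilon}, so it goes in M[S, t] for t ∈ {}; since epsilon ∈ FIRST, also for every t ∈ FOLLOW(S) = {$}.
None of these place a production in M[S, g].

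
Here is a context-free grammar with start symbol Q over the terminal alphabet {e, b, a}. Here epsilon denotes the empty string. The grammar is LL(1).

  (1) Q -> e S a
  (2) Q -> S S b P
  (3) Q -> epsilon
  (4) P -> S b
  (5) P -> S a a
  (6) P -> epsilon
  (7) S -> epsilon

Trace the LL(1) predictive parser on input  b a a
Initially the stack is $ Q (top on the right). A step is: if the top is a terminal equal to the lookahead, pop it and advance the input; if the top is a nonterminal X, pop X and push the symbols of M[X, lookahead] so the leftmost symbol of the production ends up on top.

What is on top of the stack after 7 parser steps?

a

step 1: stack=$ Q  input=b a a $  — expand Q -> S S b P
step 2: stack=$ P b S S  input=b a a $  — expand S -> epsilon
step 3: stack=$ P b S  input=b a a $  — expand S -> epsilon
step 4: stack=$ P b  input=b a a $  — match b
step 5: stack=$ P  input=a a $  — expand P -> S a a
step 6: stack=$ a a S  input=a a $  — expand S -> epsilon
step 7: stack=$ a a  input=a a $  — match a
Stack after step 7: $ a (top = a).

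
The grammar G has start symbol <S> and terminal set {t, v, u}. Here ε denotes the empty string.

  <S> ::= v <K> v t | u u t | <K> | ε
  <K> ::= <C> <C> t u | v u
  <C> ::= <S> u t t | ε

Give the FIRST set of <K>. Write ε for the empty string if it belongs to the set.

{t, u, v}

FIRST(<S>) = {ε, t, u, v}  (via <K>)
FIRST(<C>) = {ε, t, u, v}  (via <S> u t t)
FIRST(<K>) = {t, u, v}  (via <C> <C> t u)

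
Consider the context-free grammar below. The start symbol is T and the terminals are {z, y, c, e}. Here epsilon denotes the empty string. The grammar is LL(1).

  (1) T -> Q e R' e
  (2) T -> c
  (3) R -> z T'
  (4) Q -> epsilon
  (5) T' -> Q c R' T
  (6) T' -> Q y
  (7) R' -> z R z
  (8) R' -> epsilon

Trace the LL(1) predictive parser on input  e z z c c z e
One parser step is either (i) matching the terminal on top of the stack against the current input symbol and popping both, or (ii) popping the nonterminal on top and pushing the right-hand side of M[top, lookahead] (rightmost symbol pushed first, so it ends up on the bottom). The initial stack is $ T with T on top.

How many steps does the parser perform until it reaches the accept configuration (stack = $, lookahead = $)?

15

      Stack           Input            Action
   1  $ T             e z z c c z e $  expand T -> Q e R' e
   2  $ e R' e Q      e z z c c z e $  expand Q -> epsilon
   3  $ e R' e        e z z c c z e $  match e
   4  $ e R'          z z c c z e $    expand R' -> z R z
   5  $ e z R z       z z c c z e $    match z
   6  $ e z R         z c c z e $      expand R -> z T'
   7  $ e z T' z      z c c z e $      match z
   8  $ e z T'        c c z e $        expand T' -> Q c R' T
   9  $ e z T R' c Q  c c z e $        expand Q -> epsilon
  10  $ e z T R' c    c c z e $        match c
  11  $ e z T R'      c z e $          expand R' -> epsilon
  12  $ e z T         c z e $          expand T -> c
  13  $ e z c         c z e $          match c
  14  $ e z           z e $            match z
  15  $ e             e $              match e
Accept reached after 15 steps.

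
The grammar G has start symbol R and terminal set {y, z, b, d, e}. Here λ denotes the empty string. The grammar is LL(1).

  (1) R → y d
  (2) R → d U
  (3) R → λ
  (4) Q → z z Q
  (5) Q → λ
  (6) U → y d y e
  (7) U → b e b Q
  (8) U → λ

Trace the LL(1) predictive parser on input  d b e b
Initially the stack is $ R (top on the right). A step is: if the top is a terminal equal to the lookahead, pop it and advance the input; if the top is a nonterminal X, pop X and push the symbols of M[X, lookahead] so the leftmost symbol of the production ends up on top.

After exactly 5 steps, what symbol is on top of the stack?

     Stack      Input      Action
  1  $ R        d b e b $  expand R → d U
  2  $ U d      d b e b $  match d
  3  $ U        b e b $    expand U → b e b Q
  4  $ Q b e b  b e b $    match b
  5  $ Q b e    e b $      match e
Stack after step 5: $ Q b (top = b).

b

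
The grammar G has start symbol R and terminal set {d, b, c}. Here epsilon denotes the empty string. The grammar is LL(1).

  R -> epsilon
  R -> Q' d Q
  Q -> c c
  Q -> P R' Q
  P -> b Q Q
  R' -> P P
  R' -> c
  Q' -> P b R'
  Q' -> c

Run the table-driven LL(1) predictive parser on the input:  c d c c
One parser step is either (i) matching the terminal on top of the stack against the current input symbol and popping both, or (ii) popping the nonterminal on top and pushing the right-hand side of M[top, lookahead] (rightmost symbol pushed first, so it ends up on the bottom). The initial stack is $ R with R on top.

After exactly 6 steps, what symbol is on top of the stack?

step 1: stack=$ R  input=c d c c $  — expand R -> Q' d Q
step 2: stack=$ Q d Q'  input=c d c c $  — expand Q' -> c
step 3: stack=$ Q d c  input=c d c c $  — match c
step 4: stack=$ Q d  input=d c c $  — match d
step 5: stack=$ Q  input=c c $  — expand Q -> c c
step 6: stack=$ c c  input=c c $  — match c
Stack after step 6: $ c (top = c).

c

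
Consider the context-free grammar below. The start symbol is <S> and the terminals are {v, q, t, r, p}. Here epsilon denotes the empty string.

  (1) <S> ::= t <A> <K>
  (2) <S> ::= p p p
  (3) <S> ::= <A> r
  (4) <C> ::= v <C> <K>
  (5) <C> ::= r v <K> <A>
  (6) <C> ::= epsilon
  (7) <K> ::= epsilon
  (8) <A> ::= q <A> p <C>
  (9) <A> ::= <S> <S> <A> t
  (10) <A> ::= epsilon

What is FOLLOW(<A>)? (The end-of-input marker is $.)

FIRST(<C>) = {epsilon, r, v}
FIRST(<K>) = {epsilon}
FIRST(<S>) = {p, q, r, t}  (via <A> r)
FIRST(<A>) = {epsilon, p, q, r, t}  (via <S> <S> <A> t)
FOLLOW(<S>) includes $ since <S> is the start symbol.
FOLLOW(<S>): in <A>::=<S> <S> <A> t (occurrence 1), <S> is followed by <S> <A> t with FIRST {p, q, r, t}; in <A>::=<S> <S> <A> t (occurrence 2), <S> is followed by <A> t with FIRST {p, q, r, t}. Thus FOLLOW(<S>) = {$, p, q, r, t}.
FOLLOW(<C>): in <C>::=v <C> <K>, <C> is followed by <K> with FIRST {epsilon}; in <C>::=v <C> <K>, the suffix after <C> is nullable (adds nothing new); in <A>::=q <A> p <C>, the suffix after <C> is empty, so FOLLOW(<C>) ⊇ FOLLOW(<A>) = {$, p, q, r, t}. Thus FOLLOW(<C>) = {$, p, q, r, t}.
FOLLOW(<K>): in <S>::=t <A> <K>, the suffix after <K> is empty, so FOLLOW(<K>) ⊇ FOLLOW(<S>) = {$, p, q, r, t}; in <C>::=v <C> <K>, the suffix after <K> is empty, so FOLLOW(<K>) ⊇ FOLLOW(<C>) = {$, p, q, r, t}; in <C>::=r v <K> <A>, <K> is followed by <A> with FIRST {epsilon, p, q, r, t}; in <C>::=r v <K> <A>, the suffix after <K> is nullable, so FOLLOW(<K>) ⊇ FOLLOW(<C>) = {$, p, q, r, t}. Thus FOLLOW(<K>) = {$, p, q, r, t}.
FOLLOW(<A>): in <S>::=t <A> <K>, <A> is followed by <K> with FIRST {epsilon}; in <S>::=t <A> <K>, the suffix after <A> is nullable, so FOLLOW(<A>) ⊇ FOLLOW(<S>) = {$, p, q, r, t}; in <S>::=<A> r, <A> is followed by r with FIRST {r}; in <C>::=r v <K> <A>, the suffix after <A> is empty, so FOLLOW(<A>) ⊇ FOLLOW(<C>) = {$, p, q, r, t}; in <A>::=q <A> p <C>, <A> is followed by p <C> with FIRST {p}; in <A>::=<S> <S> <A> t, <A> is followed by t with FIRST {t}. Thus FOLLOW(<A>) = {$, p, q, r, t}.

{$, p, q, r, t}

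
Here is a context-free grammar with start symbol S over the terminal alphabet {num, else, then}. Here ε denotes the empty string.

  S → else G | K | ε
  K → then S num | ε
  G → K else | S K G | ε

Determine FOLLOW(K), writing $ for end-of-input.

FIRST(K): from K→then S num we get {then}; from K→ε we get {ε}. So FIRST(K) = {ε, then}.
FIRST(S): from S→else G we get {else}; from S→K we get {ε, then}; from S→ε we get {ε}. So FIRST(S) = {ε, else, then}.
FIRST(G): from G→K else we get {else, then}; from G→S K G we get {ε, else, then}; from G→ε we get {ε}. So FIRST(G) = {ε, else, then}.
FOLLOW(S) includes $ since S is the start symbol.
FOLLOW(S): in K→then S num, S is followed by num with FIRST {num}; in G→S K G, S is followed by K G with FIRST {ε, else, then}; in G→S K G, the suffix after S is nullable, so FOLLOW(S) ⊇ FOLLOW(G) = {$, else, num, then}. Thus FOLLOW(S) = {$, else, num, then}.
FOLLOW(G): in S→else G, the suffix after G is empty, so FOLLOW(G) ⊇ FOLLOW(S) = {$, else, num, then}; in G→S K G, the suffix after G is empty (adds nothing new). Thus FOLLOW(G) = {$, else, num, then}.
FOLLOW(K): in S→K, the suffix after K is empty, so FOLLOW(K) ⊇ FOLLOW(S) = {$, else, num, then}; in G→K else, K is followed by else with FIRST {else}; in G→S K G, K is followed by G with FIRST {ε, else, then}; in G→S K G, the suffix after K is nullable, so FOLLOW(K) ⊇ FOLLOW(G) = {$, else, num, then}. Thus FOLLOW(K) = {$, else, num, then}.

{$, else, num, then}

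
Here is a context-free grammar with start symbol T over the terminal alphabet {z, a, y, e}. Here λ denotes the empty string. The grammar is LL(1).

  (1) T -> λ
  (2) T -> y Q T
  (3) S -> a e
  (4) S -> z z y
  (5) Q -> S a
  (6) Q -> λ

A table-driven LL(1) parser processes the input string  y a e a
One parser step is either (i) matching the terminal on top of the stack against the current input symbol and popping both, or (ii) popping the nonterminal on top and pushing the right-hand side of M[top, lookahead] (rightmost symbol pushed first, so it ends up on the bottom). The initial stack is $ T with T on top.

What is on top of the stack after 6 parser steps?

a

step 1: stack=$ T  input=y a e a $  — expand T -> y Q T
step 2: stack=$ T Q y  input=y a e a $  — match y
step 3: stack=$ T Q  input=a e a $  — expand Q -> S a
step 4: stack=$ T a S  input=a e a $  — expand S -> a e
step 5: stack=$ T a e a  input=a e a $  — match a
step 6: stack=$ T a e  input=e a $  — match e
Stack after step 6: $ T a (top = a).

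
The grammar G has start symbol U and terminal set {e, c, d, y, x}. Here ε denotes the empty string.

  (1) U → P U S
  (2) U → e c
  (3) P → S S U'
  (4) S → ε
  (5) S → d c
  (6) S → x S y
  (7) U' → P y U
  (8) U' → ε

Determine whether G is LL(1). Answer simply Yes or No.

No

FIRST(U) = {d, e, x, y}
FIRST(P) = {ε, d, x, y}
FIRST(S) = {ε, d, x}
FIRST(U') = {ε, d, x, y}
FOLLOW(U) = {$, d, e, x, y}
FOLLOW(P) = {d, e, x, y}
FOLLOW(S) = {$, d, e, x, y}
FOLLOW(U') = {d, e, x, y}
Cell M[S, d] receives both S → ε and S → d c — the grammar is not LL(1).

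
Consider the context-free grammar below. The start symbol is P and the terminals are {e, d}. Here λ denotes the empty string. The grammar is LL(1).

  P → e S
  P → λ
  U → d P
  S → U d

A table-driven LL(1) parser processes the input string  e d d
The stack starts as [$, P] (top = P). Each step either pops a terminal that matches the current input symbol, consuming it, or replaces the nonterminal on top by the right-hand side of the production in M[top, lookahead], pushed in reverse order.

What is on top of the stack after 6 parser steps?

step 1: stack=$ P  input=e d d $  — expand P → e S
step 2: stack=$ S e  input=e d d $  — match e
step 3: stack=$ S  input=d d $  — expand S → U d
step 4: stack=$ d U  input=d d $  — expand U → d P
step 5: stack=$ d P d  input=d d $  — match d
step 6: stack=$ d P  input=d $  — expand P → λ
Stack after step 6: $ d (top = d).

d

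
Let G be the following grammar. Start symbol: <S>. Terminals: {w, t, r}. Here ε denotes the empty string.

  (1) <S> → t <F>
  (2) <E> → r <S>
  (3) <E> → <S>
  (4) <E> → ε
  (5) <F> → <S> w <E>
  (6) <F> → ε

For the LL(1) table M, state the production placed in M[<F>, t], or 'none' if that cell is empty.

FIRST(<S>) = {t}
FIRST(<E>) = {ε, r, t}  (via <S>)
FIRST(<F>) = {ε, t}  (via <S> w <E>)
FOLLOW(<S>) includes $ since <S> is the start symbol.
FOLLOW(<S>): in <E>→r <S>, the suffix after <S> is empty, so FOLLOW(<S>) ⊇ FOLLOW(<E>) = {$, w}; in <E>→<S>, the suffix after <S> is empty, so FOLLOW(<S>) ⊇ FOLLOW(<E>) = {$, w}; in <F>→<S> w <E>, <S> is followed by w <E> with FIRST {w}. Thus FOLLOW(<S>) = {$, w}.
FOLLOW(<F>): in <S>→t <F>, the suffix after <F> is empty, so FOLLOW(<F>) ⊇ FOLLOW(<S>) = {$, w}. Thus FOLLOW(<F>) = {$, w}.
For <F> → <S> w <E>: FIRST(<S> w <E>) = {t}, so it goes in M[<F>, t] for t ∈ {t}.
For <F> → ε: FIRST(ε) = {ε}, so it goes in M[<F>, t] for t ∈ {}; since ε ∈ FIRST, also for every t ∈ FOLLOW(<F>) = {$, w}.

<F> → <S> w <E>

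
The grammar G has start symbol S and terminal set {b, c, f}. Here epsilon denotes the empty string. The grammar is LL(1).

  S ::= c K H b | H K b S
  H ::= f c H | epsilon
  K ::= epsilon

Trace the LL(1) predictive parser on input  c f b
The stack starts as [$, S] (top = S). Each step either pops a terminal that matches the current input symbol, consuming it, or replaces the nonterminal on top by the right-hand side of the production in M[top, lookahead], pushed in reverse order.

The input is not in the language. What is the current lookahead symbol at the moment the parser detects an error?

step 1: stack=$ S  input=c f b $  — expand S ::= c K H b
step 2: stack=$ b H K c  input=c f b $  — match c
step 3: stack=$ b H K  input=f b $  — expand K ::= epsilon
step 4: stack=$ b H  input=f b $  — expand H ::= f c H
step 5: stack=$ b H c f  input=f b $  — match f
step 6: stack=$ b H c  input=b $  — error: top is terminal c but lookahead is b

b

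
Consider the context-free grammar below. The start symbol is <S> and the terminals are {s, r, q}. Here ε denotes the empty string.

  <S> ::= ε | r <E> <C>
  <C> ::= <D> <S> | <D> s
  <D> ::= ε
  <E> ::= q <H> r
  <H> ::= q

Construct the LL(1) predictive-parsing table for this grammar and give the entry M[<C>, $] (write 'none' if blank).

<C> ::= <D> <S>

FIRST(<S>): from <S>::=ε we get {ε}; from <S>::=r <E> <C> we get {r}. So FIRST(<S>) = {ε, r}.
FIRST(<D>): from <D>::=ε we get {ε}. So FIRST(<D>) = {ε}.
FIRST(<E>): from <E>::=q <H> r we get {q}. So FIRST(<E>) = {q}.
FIRST(<H>): from <H>::=q we get {q}. So FIRST(<H>) = {q}.
FIRST(<C>): from <C>::=<D> <S> we get {ε, r}; from <C>::=<D> s we get {s}. So FIRST(<C>) = {ε, r, s}.
FOLLOW(<S>) includes $ since <S> is the start symbol.
FOLLOW(<S>): in <C>::=<D> <S>, the suffix after <S> is empty, so FOLLOW(<S>) ⊇ FOLLOW(<C>) = {$}. Thus FOLLOW(<S>) = {$}.
FOLLOW(<C>): in <S>::=r <E> <C>, the suffix after <C> is empty, so FOLLOW(<C>) ⊇ FOLLOW(<S>) = {$}. Thus FOLLOW(<C>) = {$}.
For <C> ::= <D> <S>: FIRST(<D> <S>) = {ε, r}, so it goes in M[<C>, t] for t ∈ {r}; since ε ∈ FIRST, also for every t ∈ FOLLOW(<C>) = {$}.
For <C> ::= <D> s: FIRST(<D> s) = {s}, so it goes in M[<C>, t] for t ∈ {s}.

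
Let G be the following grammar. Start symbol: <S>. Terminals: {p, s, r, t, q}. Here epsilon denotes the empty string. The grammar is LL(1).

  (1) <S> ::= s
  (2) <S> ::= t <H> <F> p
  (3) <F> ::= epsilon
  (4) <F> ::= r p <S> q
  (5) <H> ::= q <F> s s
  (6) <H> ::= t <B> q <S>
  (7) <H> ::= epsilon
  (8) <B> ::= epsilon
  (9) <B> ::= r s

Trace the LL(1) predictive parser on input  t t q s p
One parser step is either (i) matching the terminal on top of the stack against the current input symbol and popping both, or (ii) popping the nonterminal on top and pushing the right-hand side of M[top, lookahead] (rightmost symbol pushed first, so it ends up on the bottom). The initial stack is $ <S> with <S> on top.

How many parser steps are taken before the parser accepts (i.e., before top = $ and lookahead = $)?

step 1: stack=$ <S>  input=t t q s p $  — expand <S> ::= t <H> <F> p
step 2: stack=$ p <F> <H> t  input=t t q s p $  — match t
step 3: stack=$ p <F> <H>  input=t q s p $  — expand <H> ::= t <B> q <S>
step 4: stack=$ p <F> <S> q <B> t  input=t q s p $  — match t
step 5: stack=$ p <F> <S> q <B>  input=q s p $  — expand <B> ::= epsilon
step 6: stack=$ p <F> <S> q  input=q s p $  — match q
step 7: stack=$ p <F> <S>  input=s p $  — expand <S> ::= s
step 8: stack=$ p <F> s  input=s p $  — match s
step 9: stack=$ p <F>  input=p $  — expand <F> ::= epsilon
step 10: stack=$ p  input=p $  — match p
Accept reached after 10 steps.

10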